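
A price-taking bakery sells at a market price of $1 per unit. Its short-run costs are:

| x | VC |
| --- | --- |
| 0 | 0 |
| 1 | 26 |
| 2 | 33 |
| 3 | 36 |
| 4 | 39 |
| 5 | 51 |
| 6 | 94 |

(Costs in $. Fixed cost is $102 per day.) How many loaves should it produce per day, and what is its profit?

x = 0 (shut down); profit = -$102

Compute π = P·x − TC at each output: x=0: -102; x=1: -127; x=2: -133; x=3: -135; x=4: -137; x=5: -148; x=6: -190.
Profit is highest at x = 0. Equivalently, the lowest AVC in the table is 39/4 ≈ $9.75 at x = 4, and P = $1 falls below it — price never covers variable cost, so the firm shuts down and loses only its fixed cost.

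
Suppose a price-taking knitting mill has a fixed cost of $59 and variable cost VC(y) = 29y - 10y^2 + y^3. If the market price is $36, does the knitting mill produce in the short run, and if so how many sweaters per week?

Produce at y = 7

Strip out fixed cost: VC = 29y - 10y^2 + y^3. Then AVC = 29 - 10y + y^2 and MC = 29 - 20y + 3y^2.
The AVC parabola has its vertex at y = 10/2 = 5, where AVC = 29 - 10·5 + 5^2 = $4.
Since P = $36 ≥ min AVC = $4, price covers variable cost and the firm should produce.
Set P = MC: 36 = 29 - 20y + 3y^2 → -7 - 20y + 3y^2 = 0. The roots are y = -1/3 and y = 7; the profit-maximizing output is on the rising part of MC, so y* = 7.
Check: AVC at y = 7 is $8 ≤ P, so revenue covers variable cost.
Profit = P·y − TC = 36·7 − 115 = $137.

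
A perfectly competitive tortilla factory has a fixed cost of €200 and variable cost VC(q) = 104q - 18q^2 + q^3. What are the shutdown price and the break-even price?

Shutdown price = min AVC. AVC = 104 - 18q + q^2, with vertex at q = 9 and minimum €23.
ATC = 200/q + 104 - 18q + q^2. Setting dATC/dq = −200/q^2 − 18 + 2q = 0 gives q = 10 (since 2·10^3 − 18·10^2 = 200).
min ATC = 200/10 + 104 − 18·10 + 10^2 = €44. That is the break-even price.
Between these two prices the firm operates at a loss; above €44 it earns a profit.

Shutdown price = €23; break-even price = €44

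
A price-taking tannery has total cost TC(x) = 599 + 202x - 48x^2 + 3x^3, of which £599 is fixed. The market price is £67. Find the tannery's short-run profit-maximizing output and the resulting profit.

Profit = -£113 at x = 9

AVC = 202 - 48x + 3x^2; min AVC = £10 at x = 8. Since P = £67 ≥ min AVC, the firm produces.
With MC = 202 - 96x + 9x^2, P = MC on the upward-sloping part at x* = 9.
TR = 67·9 = 603. TC = 599 + 117 = 716. Profit = 603 − 716 = -£113.
Shutting down would mean losing the fixed cost of £599, so operating at a loss of £113 is better by £486.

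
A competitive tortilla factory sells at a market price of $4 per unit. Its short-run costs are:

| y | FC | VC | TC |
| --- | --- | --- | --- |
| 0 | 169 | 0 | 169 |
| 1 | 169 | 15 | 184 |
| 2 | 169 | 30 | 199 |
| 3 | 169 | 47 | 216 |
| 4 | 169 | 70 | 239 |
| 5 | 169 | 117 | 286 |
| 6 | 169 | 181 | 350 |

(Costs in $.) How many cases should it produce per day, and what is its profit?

y = 0 (shut down); profit = -$169

Profit at each row (π = 4y − TC): y=0: -169; y=1: -180; y=2: -191; y=3: -204; y=4: -223; y=5: -266; y=6: -326.
Profit is highest at y = 0. Equivalently, the lowest AVC in the table is 15/1 ≈ $15 at y = 1, and P = $4 falls below it — price never covers variable cost, so the firm shuts down and loses only its fixed cost.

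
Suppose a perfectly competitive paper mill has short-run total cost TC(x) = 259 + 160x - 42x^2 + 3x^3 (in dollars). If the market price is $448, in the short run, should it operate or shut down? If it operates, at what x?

Variable cost is VC = 160x - 42x^2 + 3x^3, so AVC = VC/x = 160 - 42x + 3x^2 and MC = dTC/dx = 160 - 84x + 9x^2.
AVC is minimized where dAVC/dx = -42 + 6x = 0, at x = 7; min AVC = 160 - 42·7 + 3·7^2 = $13.
Since P = $448 ≥ min AVC = $13, price covers variable cost and the firm should produce.
P = MC gives -288 - 84x + 9x^2 = 0, with roots -8/3 and 12. Take the larger (rising MC): x* = 12.
Check: AVC at x = 12 is $88 ≤ P, so revenue covers variable cost.
Profit = P·x − TC = 448·12 − 1315 = $4061.

Produce at x = 12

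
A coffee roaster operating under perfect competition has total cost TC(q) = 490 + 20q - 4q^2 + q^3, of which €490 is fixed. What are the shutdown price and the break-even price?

Shutdown price = min AVC. AVC = 20 - 4q + q^2, with vertex at q = 2 and minimum €16.
ATC = 490/q + 20 - 4q + q^2. Setting dATC/dq = −490/q^2 − 4 + 2q = 0 gives q = 7 (since 2·7^3 − 4·7^2 = 490).
min ATC = 490/7 + 20 − 4·7 + 7^2 = €111. That is the break-even price.
Between these two prices the firm operates at a loss; above €111 it earns a profit.

Shutdown price = €16; break-even price = €111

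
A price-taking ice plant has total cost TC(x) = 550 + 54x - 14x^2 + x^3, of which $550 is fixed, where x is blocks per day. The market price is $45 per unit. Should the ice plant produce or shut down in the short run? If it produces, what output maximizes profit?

Produce at x = 9

Variable cost is VC = 54x - 14x^2 + x^3, so AVC = VC/x = 54 - 14x + x^2 and MC = dTC/dx = 54 - 28x + 3x^2.
AVC hits its minimum where MC = AVC, at x = 7, giving min AVC = 54 - 14·7 + 7^2 = $5.
P = $45 exceeds min AVC = $5, so the firm stays open.
P = MC gives 9 - 28x + 3x^2 = 0, with roots 1/3 and 9. Take the larger (rising MC): x* = 9.
Check: AVC at x = 9 is $9 ≤ P, so revenue covers variable cost.
Profit = P·x − TC = 45·9 − 631 = -$226, a loss, but smaller than the $550 fixed cost the firm would lose by shutting down.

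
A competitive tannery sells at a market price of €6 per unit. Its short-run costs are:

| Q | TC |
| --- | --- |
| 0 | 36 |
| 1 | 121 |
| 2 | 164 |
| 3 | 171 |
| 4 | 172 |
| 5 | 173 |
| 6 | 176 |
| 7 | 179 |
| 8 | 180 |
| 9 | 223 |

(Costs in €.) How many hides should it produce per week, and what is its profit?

Compute π = P·Q − TC at each output: Q=0: -36; Q=1: -115; Q=2: -152; Q=3: -153; Q=4: -148; Q=5: -143; Q=6: -140; Q=7: -137; Q=8: -132; Q=9: -169.
Profit is highest at Q = 0. Equivalently, the lowest AVC in the table is 144/8 ≈ €18 at Q = 8, and P = €6 falls below it — price never covers variable cost, so the firm shuts down and loses only its fixed cost.

Q = 0 (shut down); profit = -€36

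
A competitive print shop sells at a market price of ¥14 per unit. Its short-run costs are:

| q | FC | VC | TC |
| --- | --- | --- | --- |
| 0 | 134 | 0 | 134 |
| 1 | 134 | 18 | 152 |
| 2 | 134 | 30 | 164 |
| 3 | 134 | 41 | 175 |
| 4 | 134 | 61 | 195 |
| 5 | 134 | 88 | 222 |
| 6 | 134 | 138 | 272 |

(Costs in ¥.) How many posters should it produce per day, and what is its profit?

Profit at each row (π = 14q − TC): q=0: -134; q=1: -138; q=2: -136; q=3: -133; q=4: -139; q=5: -152; q=6: -188.
Profit is maximized at q = 3. AVC there is 41/3 = ¥13.67 ≤ P, so producing beats shutting down (which would give -¥134).

q = 3; profit = -¥133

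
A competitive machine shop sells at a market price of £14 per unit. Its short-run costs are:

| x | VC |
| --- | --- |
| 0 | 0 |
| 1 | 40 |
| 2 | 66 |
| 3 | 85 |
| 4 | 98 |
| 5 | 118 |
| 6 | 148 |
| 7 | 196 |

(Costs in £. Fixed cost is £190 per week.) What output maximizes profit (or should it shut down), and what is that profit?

x = 0 (shut down); profit = -£190

Tabulate TR − TC: x=0: -190; x=1: -216; x=2: -228; x=3: -233; x=4: -232; x=5: -238; x=6: -254; x=7: -288.
Profit is highest at x = 0. Equivalently, the lowest AVC in the table is 118/5 ≈ £23.60 at x = 5, and P = £14 falls below it — price never covers variable cost, so the firm shuts down and loses only its fixed cost.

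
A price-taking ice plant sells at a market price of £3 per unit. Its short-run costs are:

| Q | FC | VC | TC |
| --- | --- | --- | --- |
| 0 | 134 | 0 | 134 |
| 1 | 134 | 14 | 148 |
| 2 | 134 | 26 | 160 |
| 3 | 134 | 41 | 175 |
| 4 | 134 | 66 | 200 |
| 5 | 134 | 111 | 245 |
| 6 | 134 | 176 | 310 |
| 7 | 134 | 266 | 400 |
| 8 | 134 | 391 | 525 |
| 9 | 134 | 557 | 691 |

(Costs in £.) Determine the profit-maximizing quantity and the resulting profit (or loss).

Tabulate TR − TC: Q=0: -134; Q=1: -145; Q=2: -154; Q=3: -166; Q=4: -188; Q=5: -230; Q=6: -292; Q=7: -379; Q=8: -501; Q=9: -664.
Profit is highest at Q = 0. Equivalently, the lowest AVC in the table is 26/2 ≈ £13 at Q = 2, and P = £3 falls below it — price never covers variable cost, so the firm shuts down and loses only its fixed cost.

Q = 0 (shut down); profit = -£134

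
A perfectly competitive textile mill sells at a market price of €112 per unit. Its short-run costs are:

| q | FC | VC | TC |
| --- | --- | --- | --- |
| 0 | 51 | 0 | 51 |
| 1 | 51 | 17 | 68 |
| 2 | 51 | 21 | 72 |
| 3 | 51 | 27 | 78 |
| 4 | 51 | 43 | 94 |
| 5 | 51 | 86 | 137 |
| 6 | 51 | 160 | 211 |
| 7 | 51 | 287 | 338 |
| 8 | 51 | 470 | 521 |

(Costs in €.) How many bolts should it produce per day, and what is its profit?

Tabulate TR − TC: q=0: -51; q=1: 44; q=2: 152; q=3: 258; q=4: 354; q=5: 423; q=6: 461; q=7: 446; q=8: 375.
Profit is maximized at q = 6. AVC there is 160/6 = €26.67 ≤ P, so producing beats shutting down (which would give -€51).

q = 6; profit = €461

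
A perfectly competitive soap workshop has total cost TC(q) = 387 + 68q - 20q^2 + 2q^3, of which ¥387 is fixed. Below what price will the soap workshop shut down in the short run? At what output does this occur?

Short-run supply begins at min AVC. From VC = 68q - 20q^2 + 2q^3, AVC = 68 - 20q + 2q^2.
dAVC/dq = -20 + 4q = 0 gives q = 5. min AVC = 68 - 20·5 + 2·5^2 = 18.
For P < ¥18 the firm produces nothing.

¥18 per unit, at q = 5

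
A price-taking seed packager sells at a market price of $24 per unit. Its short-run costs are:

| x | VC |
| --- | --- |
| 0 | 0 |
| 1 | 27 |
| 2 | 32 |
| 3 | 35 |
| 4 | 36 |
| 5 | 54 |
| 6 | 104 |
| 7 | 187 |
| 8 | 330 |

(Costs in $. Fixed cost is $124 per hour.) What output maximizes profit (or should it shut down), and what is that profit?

Profit at each row (π = 24x − TC): x=0: -124; x=1: -127; x=2: -108; x=3: -87; x=4: -64; x=5: -58; x=6: -84; x=7: -143; x=8: -262.
Profit is maximized at x = 5. AVC there is 54/5 = $10.80 ≤ P, so producing beats shutting down (which would give -$124).

x = 5; profit = -$58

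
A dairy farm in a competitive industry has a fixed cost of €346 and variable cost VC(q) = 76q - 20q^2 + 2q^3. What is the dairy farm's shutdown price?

The shutdown price is the minimum of AVC. VC = 76q - 20q^2 + 2q^3, so AVC = 76 - 20q + 2q^2.
dAVC/dq = -20 + 4q = 0 gives q = 5. min AVC = 76 - 20·5 + 2·5^2 = 26.
So the shutdown price is €26.

€26 per unit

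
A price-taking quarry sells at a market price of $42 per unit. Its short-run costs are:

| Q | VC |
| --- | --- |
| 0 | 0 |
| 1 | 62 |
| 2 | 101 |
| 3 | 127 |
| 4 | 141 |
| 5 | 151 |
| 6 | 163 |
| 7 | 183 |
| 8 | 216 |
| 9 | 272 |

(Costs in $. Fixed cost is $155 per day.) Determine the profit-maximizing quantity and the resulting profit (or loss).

Q = 8; profit = -$35

Tabulate TR − TC: Q=0: -155; Q=1: -175; Q=2: -172; Q=3: -156; Q=4: -128; Q=5: -96; Q=6: -66; Q=7: -44; Q=8: -35; Q=9: -49.
Profit is maximized at Q = 8. AVC there is 216/8 = $27 ≤ P, so producing beats shutting down (which would give -$155).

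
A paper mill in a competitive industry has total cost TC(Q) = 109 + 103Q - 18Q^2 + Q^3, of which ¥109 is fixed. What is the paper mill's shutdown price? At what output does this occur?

¥22 per unit, at Q = 9

Short-run supply begins at min AVC. From VC = 103Q - 18Q^2 + Q^3, AVC = 103 - 18Q + Q^2.
dAVC/dQ = -18 + 2Q = 0 gives Q = 9. min AVC = 103 - 18·9 + 9^2 = 22.
For P < ¥22 the firm produces nothing.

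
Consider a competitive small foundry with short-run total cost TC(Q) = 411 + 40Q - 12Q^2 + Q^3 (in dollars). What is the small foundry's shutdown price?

Short-run supply begins at min AVC. From VC = 40Q - 12Q^2 + Q^3, AVC = 40 - 12Q + Q^2.
At the minimum of AVC, MC = AVC. MC = 40 - 24Q + 3Q^2; setting MC = AVC gives 2Q^2 - 12Q = 0, so Q = 6. min AVC = 4.
For P < $4 the firm produces nothing.

$4 per unit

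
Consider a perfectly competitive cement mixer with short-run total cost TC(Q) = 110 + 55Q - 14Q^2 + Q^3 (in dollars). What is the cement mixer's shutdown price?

The shutdown price is the minimum of AVC. VC = 55Q - 14Q^2 + Q^3, so AVC = 55 - 14Q + Q^2.
dAVC/dQ = -14 + 2Q = 0 gives Q = 7. min AVC = 55 - 14·7 + 7^2 = 6.
So the shutdown price is $6.

$6 per unit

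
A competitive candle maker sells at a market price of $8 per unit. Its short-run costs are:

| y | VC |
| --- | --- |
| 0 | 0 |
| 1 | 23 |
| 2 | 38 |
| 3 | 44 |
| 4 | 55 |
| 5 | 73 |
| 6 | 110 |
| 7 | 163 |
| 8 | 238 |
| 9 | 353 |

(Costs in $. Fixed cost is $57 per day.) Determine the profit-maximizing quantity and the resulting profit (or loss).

y = 0 (shut down); profit = -$57

Tabulate TR − TC: y=0: -57; y=1: -72; y=2: -79; y=3: -77; y=4: -80; y=5: -90; y=6: -119; y=7: -164; y=8: -231; y=9: -338.
Profit is highest at y = 0. Equivalently, the lowest AVC in the table is 55/4 ≈ $13.75 at y = 4, and P = $8 falls below it — price never covers variable cost, so the firm shuts down and loses only its fixed cost.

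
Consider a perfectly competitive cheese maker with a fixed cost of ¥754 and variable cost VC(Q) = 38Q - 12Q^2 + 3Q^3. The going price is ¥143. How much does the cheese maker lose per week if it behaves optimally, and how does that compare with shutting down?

AVC = 38 - 12Q + 3Q^2; min AVC = ¥26 at Q = 2. Since P = ¥143 ≥ min AVC, the firm produces.
With MC = 38 - 24Q + 9Q^2, P = MC on the upward-sloping part at Q* = 5.
TR = 143·5 = 715. TC = 754 + 265 = 1019. Profit = 715 − 1019 = -¥304.
Shutting down would mean losing the fixed cost of ¥754, so operating at a loss of ¥304 is better by ¥450.

Profit = -¥304 at Q = 5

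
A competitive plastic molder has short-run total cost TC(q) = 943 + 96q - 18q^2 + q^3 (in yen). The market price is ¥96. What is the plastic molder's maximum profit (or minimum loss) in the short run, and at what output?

Profit = -¥79 at q = 12

AVC = 96 - 18q + q^2; min AVC = ¥15 at q = 9. Since P = ¥96 ≥ min AVC, the firm produces.
MC = 96 - 36q + 3q^2. Setting P = MC and taking the root on the rising branch gives q* = 12.
TR = 96·12 = 1152. TC = 943 + 288 = 1231. Profit = 1152 − 1231 = -¥79.
Shutting down would mean losing the fixed cost of ¥943, so operating at a loss of ¥79 is better by ¥864.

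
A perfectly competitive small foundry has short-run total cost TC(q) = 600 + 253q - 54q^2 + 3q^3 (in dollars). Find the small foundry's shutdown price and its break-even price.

Shutdown price = $10; break-even price = $73

AVC = 253 - 54q + 3q^2; minimized at q = 9, giving min AVC = $10. That is the shutdown price.
ATC = 600/q + 253 - 54q + 3q^2. Setting dATC/dq = −600/q^2 − 54 + 6q = 0 gives q = 10 (since 6·10^3 − 54·10^2 = 600).
min ATC = 600/10 + 253 − 54·10 + 3·10^2 = $73. That is the break-even price.
Between these two prices the firm operates at a loss; above $73 it earns a profit.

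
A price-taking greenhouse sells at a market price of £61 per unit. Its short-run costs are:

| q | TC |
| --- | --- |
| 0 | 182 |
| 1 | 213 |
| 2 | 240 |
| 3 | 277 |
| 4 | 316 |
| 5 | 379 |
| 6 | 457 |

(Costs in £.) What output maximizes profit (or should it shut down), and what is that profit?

Compute π = P·q − TC at each output: q=0: -182; q=1: -152; q=2: -118; q=3: -94; q=4: -72; q=5: -74; q=6: -91.
Profit is maximized at q = 4. AVC there is 134/4 = £33.50 ≤ P, so producing beats shutting down (which would give -£182).

q = 4; profit = -£72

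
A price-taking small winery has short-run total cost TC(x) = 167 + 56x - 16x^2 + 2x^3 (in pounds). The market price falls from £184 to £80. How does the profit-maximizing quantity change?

Output falls from 8 to 6

AVC = 56 - 16x + 2x^2, minimized at x = 4 where min AVC = £24. MC = 56 - 32x + 6x^2.
At P = £184 ≥ min AVC, set P = MC on the rising branch: x = 8.
At P = £80 ≥ min AVC, set P = MC: x = 6. The firm stays open but cuts output.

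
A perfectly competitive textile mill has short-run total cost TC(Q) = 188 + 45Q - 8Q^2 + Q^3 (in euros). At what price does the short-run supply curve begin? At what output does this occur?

€29 per unit, at Q = 4

The shutdown price is the minimum of AVC. VC = 45Q - 8Q^2 + Q^3, so AVC = 45 - 8Q + Q^2.
At the minimum of AVC, MC = AVC. MC = 45 - 16Q + 3Q^2; setting MC = AVC gives 2Q^2 - 8Q = 0, so Q = 4. min AVC = 29.
The firm shuts down for any P below €29.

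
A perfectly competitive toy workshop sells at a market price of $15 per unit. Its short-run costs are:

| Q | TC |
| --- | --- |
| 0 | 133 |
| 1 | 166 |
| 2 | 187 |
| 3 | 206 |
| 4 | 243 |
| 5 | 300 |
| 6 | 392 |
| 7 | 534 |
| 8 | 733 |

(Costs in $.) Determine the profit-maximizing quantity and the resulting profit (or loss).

Profit at each row (π = 15Q − TC): Q=0: -133; Q=1: -151; Q=2: -157; Q=3: -161; Q=4: -183; Q=5: -225; Q=6: -302; Q=7: -429; Q=8: -613.
Profit is highest at Q = 0. Equivalently, the lowest AVC in the table is 73/3 ≈ $24.33 at Q = 3, and P = $15 falls below it — price never covers variable cost, so the firm shuts down and loses only its fixed cost.

Q = 0 (shut down); profit = -$133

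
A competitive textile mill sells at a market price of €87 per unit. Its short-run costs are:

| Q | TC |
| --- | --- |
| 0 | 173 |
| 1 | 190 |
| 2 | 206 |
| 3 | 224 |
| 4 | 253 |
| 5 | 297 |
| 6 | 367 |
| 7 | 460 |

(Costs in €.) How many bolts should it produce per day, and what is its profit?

Q = 6; profit = €155

Tabulate TR − TC: Q=0: -173; Q=1: -103; Q=2: -32; Q=3: 37; Q=4: 95; Q=5: 138; Q=6: 155; Q=7: 149.
Profit is maximized at Q = 6. AVC there is 194/6 = €32.33 ≤ P, so producing beats shutting down (which would give -€173).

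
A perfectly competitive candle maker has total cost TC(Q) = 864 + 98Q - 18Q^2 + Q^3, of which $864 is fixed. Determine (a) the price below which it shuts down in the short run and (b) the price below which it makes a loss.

AVC = 98 - 18Q + Q^2; minimized at Q = 9, giving min AVC = $17. That is the shutdown price.
ATC = 864/Q + 98 - 18Q + Q^2. Setting dATC/dQ = −864/Q^2 − 18 + 2Q = 0 gives Q = 12 (since 2·12^3 − 18·12^2 = 864).
min ATC = 864/12 + 98 − 18·12 + 12^2 = $98. That is the break-even price.
Between these two prices the firm operates at a loss; above $98 it earns a profit.

Shutdown price = $17; break-even price = $98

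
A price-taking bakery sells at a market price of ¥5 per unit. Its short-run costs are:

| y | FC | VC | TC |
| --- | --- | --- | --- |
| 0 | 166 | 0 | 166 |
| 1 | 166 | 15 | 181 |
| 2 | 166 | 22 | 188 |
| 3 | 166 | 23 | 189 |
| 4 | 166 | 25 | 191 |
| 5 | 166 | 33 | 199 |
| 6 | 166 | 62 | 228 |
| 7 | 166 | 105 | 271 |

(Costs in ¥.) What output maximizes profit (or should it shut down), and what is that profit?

y = 0 (shut down); profit = -¥166

Tabulate TR − TC: y=0: -166; y=1: -176; y=2: -178; y=3: -174; y=4: -171; y=5: -174; y=6: -198; y=7: -236.
Profit is highest at y = 0. Equivalently, the lowest AVC in the table is 25/4 ≈ ¥6.25 at y = 4, and P = ¥5 falls below it — price never covers variable cost, so the firm shuts down and loses only its fixed cost.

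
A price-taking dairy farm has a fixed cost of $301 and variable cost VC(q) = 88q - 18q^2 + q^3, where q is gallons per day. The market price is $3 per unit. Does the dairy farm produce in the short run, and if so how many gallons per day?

Shut down

From TC, MC = TC'(q) = 88 - 36q + 3q^2 and AVC = VC/q = 88 - 18q + q^2.
AVC is minimized where dAVC/dq = -18 + 2q = 0, at q = 9; min AVC = 88 - 18·9 + 9^2 = $7.
P = $3 lies below min AVC = $7; no output level covers variable cost.
The firm minimizes its loss by shutting down and losing only its fixed cost of $301.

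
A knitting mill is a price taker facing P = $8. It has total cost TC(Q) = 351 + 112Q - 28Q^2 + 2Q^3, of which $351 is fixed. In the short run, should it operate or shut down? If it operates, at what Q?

Shut down

Variable cost is VC = 112Q - 28Q^2 + 2Q^3, so AVC = VC/Q = 112 - 28Q + 2Q^2 and MC = dTC/dQ = 112 - 56Q + 6Q^2.
The AVC parabola has its vertex at Q = 28/4 = 7, where AVC = 112 - 28·7 + 2·7^2 = $14.
P = $8 lies below min AVC = $14; no output level covers variable cost.
Shutting down limits the loss to fixed cost, $351.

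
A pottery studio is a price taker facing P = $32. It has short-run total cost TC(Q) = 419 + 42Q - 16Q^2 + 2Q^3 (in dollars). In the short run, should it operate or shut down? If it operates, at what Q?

Produce at Q = 5

From TC, MC = TC'(Q) = 42 - 32Q + 6Q^2 and AVC = VC/Q = 42 - 16Q + 2Q^2.
The AVC parabola has its vertex at Q = 16/4 = 4, where AVC = 42 - 16·4 + 2·4^2 = $10.
Because $32 ≥ $10, revenue can cover variable cost; the firm operates.
Set P = MC: 32 = 42 - 32Q + 6Q^2 → 10 - 32Q + 6Q^2 = 0. The roots are Q = 1/3 and Q = 5; the profit-maximizing output is on the rising part of MC, so Q* = 5.
Check: AVC at Q = 5 is $12 ≤ P, so revenue covers variable cost.
Profit = P·Q − TC = 32·5 − 479 = -$319, a loss, but smaller than the $419 fixed cost the firm would lose by shutting down.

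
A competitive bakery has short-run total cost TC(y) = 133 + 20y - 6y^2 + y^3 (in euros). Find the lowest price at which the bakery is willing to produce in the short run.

The firm shuts down when price falls below the minimum of average variable cost. AVC = VC/y = 20 - 6y + y^2.
At the minimum of AVC, MC = AVC. MC = 20 - 12y + 3y^2; setting MC = AVC gives 2y^2 - 6y = 0, so y = 3. min AVC = 11.
For P < €11 the firm produces nothing.

€11 per unit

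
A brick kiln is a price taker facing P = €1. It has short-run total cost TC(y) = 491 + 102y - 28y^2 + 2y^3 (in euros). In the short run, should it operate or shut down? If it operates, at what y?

Shut down

Strip out fixed cost: VC = 102y - 28y^2 + 2y^3. Then AVC = 102 - 28y + 2y^2 and MC = 102 - 56y + 6y^2.
AVC is minimized where dAVC/dy = -28 + 4y = 0, at y = 7; min AVC = 102 - 28·7 + 2·7^2 = €4.
Since P = €1 < min AVC = €4, price fails to cover variable cost at any output.
Shutting down limits the loss to fixed cost, €491.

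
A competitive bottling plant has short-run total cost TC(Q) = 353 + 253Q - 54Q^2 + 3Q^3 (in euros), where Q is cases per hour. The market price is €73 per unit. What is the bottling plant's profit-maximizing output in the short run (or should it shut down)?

Variable cost is VC = 253Q - 54Q^2 + 3Q^3, so AVC = VC/Q = 253 - 54Q + 3Q^2 and MC = dTC/dQ = 253 - 108Q + 9Q^2.
AVC hits its minimum where MC = AVC, at Q = 9, giving min AVC = 253 - 54·9 + 3·9^2 = €10.
P = €73 exceeds min AVC = €10, so the firm stays open.
P = MC gives 180 - 108Q + 9Q^2 = 0, with roots 2 and 10. Take the larger (rising MC): Q* = 10.
Check: AVC at Q = 10 is €13 ≤ P, so revenue covers variable cost.
Profit = P·Q − TC = 73·10 − 483 = €247.

Produce at Q = 10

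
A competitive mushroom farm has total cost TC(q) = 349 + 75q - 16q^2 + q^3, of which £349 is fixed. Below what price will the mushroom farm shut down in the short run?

The firm shuts down when price falls below the minimum of average variable cost. AVC = VC/q = 75 - 16q + q^2.
dAVC/dq = -16 + 2q = 0 gives q = 8. min AVC = 75 - 16·8 + 8^2 = 11.
The firm shuts down for any P below £11.

£11 per unit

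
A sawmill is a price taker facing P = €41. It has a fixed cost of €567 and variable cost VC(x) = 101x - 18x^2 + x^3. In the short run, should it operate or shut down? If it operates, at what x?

Variable cost is VC = 101x - 18x^2 + x^3, so AVC = VC/x = 101 - 18x + x^2 and MC = dTC/dx = 101 - 36x + 3x^2.
The AVC parabola has its vertex at x = 18/2 = 9, where AVC = 101 - 18·9 + 9^2 = €20.
Because €41 ≥ €20, revenue can cover variable cost; the firm operates.
P = MC gives 60 - 36x + 3x^2 = 0, with roots 2 and 10. Take the larger (rising MC): x* = 10.
Check: AVC at x = 10 is €21 ≤ P, so revenue covers variable cost.
Profit = P·x − TC = 41·10 − 777 = -€367, a loss, but smaller than the €567 fixed cost the firm would lose by shutting down.

Produce at x = 10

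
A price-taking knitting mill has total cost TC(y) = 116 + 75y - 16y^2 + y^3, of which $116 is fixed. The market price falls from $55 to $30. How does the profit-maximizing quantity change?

AVC = 75 - 16y + y^2, minimized at y = 8 where min AVC = $11. MC = 75 - 32y + 3y^2.
At P = $55 ≥ min AVC, set P = MC on the rising branch: y = 10.
At P = $30 ≥ min AVC, set P = MC: y = 9. The firm stays open but cuts output.

Output falls from 10 to 9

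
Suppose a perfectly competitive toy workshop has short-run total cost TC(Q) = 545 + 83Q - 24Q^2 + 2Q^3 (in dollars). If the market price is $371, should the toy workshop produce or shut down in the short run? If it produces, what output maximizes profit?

Variable cost is VC = 83Q - 24Q^2 + 2Q^3, so AVC = VC/Q = 83 - 24Q + 2Q^2 and MC = dTC/dQ = 83 - 48Q + 6Q^2.
AVC is minimized where dAVC/dQ = -24 + 4Q = 0, at Q = 6; min AVC = 83 - 24·6 + 2·6^2 = $11.
Because $371 ≥ $11, revenue can cover variable cost; the firm operates.
P = MC gives -288 - 48Q + 6Q^2 = 0, with roots -4 and 12. Take the larger (rising MC): Q* = 12.
Check: AVC at Q = 12 is $83 ≤ P, so revenue covers variable cost.
Profit = P·Q − TC = 371·12 − 1541 = $2911.

Produce at Q = 12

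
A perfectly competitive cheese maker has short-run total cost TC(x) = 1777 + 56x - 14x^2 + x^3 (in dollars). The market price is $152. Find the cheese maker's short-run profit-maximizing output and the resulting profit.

AVC = 56 - 14x + x^2; min AVC = $7 at x = 7. Since P = $152 ≥ min AVC, the firm produces.
With MC = 56 - 28x + 3x^2, P = MC on the upward-sloping part at x* = 12.
TR = 152·12 = 1824. TC = 1777 + 384 = 2161. Profit = 1824 − 2161 = -$337.
Shutting down would mean losing the fixed cost of $1777, so operating at a loss of $337 is better by $1440.

Profit = -$337 at x = 12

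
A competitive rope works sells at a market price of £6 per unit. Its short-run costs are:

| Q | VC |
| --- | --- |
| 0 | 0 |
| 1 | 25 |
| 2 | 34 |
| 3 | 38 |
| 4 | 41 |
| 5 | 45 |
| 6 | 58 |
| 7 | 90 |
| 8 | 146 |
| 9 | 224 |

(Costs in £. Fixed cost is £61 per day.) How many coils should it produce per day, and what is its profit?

Profit at each row (π = 6Q − TC): Q=0: -61; Q=1: -80; Q=2: -83; Q=3: -81; Q=4: -78; Q=5: -76; Q=6: -83; Q=7: -109; Q=8: -159; Q=9: -231.
Profit is highest at Q = 0. Equivalently, the lowest AVC in the table is 45/5 ≈ £9 at Q = 5, and P = £6 falls below it — price never covers variable cost, so the firm shuts down and loses only its fixed cost.

Q = 0 (shut down); profit = -£61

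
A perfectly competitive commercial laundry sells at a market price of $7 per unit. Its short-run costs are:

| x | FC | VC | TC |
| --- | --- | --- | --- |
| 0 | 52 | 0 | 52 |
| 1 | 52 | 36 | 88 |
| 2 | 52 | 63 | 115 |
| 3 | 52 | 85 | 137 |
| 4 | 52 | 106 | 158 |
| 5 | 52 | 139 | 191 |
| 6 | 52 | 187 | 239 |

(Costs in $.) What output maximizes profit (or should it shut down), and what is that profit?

Compute π = P·x − TC at each output: x=0: -52; x=1: -81; x=2: -101; x=3: -116; x=4: -130; x=5: -156; x=6: -197.
Profit is highest at x = 0. Equivalently, the lowest AVC in the table is 106/4 ≈ $26.50 at x = 4, and P = $7 falls below it — price never covers variable cost, so the firm shuts down and loses only its fixed cost.

x = 0 (shut down); profit = -$52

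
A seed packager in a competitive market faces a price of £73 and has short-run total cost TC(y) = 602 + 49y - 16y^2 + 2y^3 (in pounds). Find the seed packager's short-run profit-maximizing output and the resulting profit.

Profit = -£314 at y = 6

AVC = 49 - 16y + 2y^2 has its minimum £17 at y = 4; price £73 clears that bar, so the firm operates.
MC = 49 - 32y + 6y^2. Setting P = MC and taking the root on the rising branch gives y* = 6.
TR = 73·6 = 438. TC = 602 + 150 = 752. Profit = 438 − 752 = -£314.
That loss of £314 beats the £602 the firm would lose by shutting down; producing recovers £288 of fixed cost.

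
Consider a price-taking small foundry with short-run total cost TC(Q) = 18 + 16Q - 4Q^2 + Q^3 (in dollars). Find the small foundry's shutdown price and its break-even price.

Shutdown price = $12; break-even price = $19

AVC = 16 - 4Q + Q^2; minimized at Q = 2, giving min AVC = $12. That is the shutdown price.
ATC = 18/Q + 16 - 4Q + Q^2. Setting dATC/dQ = −18/Q^2 − 4 + 2Q = 0 gives Q = 3 (since 2·3^3 − 4·3^2 = 18).
min ATC = 18/3 + 16 − 4·3 + 3^2 = $19. That is the break-even price.
Between these two prices the firm operates at a loss; above $19 it earns a profit.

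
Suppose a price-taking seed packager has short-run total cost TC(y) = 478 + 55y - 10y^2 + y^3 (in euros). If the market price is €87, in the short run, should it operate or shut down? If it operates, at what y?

Produce at y = 8

Strip out fixed cost: VC = 55y - 10y^2 + y^3. Then AVC = 55 - 10y + y^2 and MC = 55 - 20y + 3y^2.
AVC is minimized where dAVC/dy = -10 + 2y = 0, at y = 5; min AVC = 55 - 10·5 + 5^2 = €30.
Since P = €87 ≥ min AVC = €30, price covers variable cost and the firm should produce.
Set P = MC: 87 = 55 - 20y + 3y^2 → -32 - 20y + 3y^2 = 0. The roots are y = -4/3 and y = 8; the profit-maximizing output is on the rising part of MC, so y* = 8.
Check: AVC at y = 8 is €39 ≤ P, so revenue covers variable cost.
Profit = P·y − TC = 87·8 − 790 = -€94, a loss, but smaller than the €478 fixed cost the firm would lose by shutting down.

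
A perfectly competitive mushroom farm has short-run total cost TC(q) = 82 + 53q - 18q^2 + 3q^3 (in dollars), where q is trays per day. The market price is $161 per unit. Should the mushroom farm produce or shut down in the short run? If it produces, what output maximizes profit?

Produce at q = 6

Variable cost is VC = 53q - 18q^2 + 3q^3, so AVC = VC/q = 53 - 18q + 3q^2 and MC = dTC/dq = 53 - 36q + 9q^2.
AVC hits its minimum where MC = AVC, at q = 3, giving min AVC = 53 - 18·3 + 3·3^2 = $26.
Since P = $161 ≥ min AVC = $26, price covers variable cost and the firm should produce.
Solving P = MC: -108 - 36q + 9q^2 = 0 ⇒ q = -2 or 6. On the upward-sloping branch, q* = 6.
Check: AVC at q = 6 is $53 ≤ P, so revenue covers variable cost.
Profit = P·q − TC = 161·6 − 400 = $566.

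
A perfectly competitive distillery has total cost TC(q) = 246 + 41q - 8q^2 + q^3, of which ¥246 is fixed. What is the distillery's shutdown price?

Short-run supply begins at min AVC. From VC = 41q - 8q^2 + q^3, AVC = 41 - 8q + q^2.
dAVC/dq = -8 + 2q = 0 gives q = 4. min AVC = 41 - 8·4 + 4^2 = 25.
So the shutdown price is ¥25.

¥25 per unit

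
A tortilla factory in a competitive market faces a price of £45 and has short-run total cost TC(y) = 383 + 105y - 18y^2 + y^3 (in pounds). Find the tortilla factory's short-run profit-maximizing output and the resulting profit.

Profit = -£183 at y = 10

AVC = 105 - 18y + y^2; min AVC = £24 at y = 9. Since P = £45 ≥ min AVC, the firm produces.
With MC = 105 - 36y + 3y^2, P = MC on the upward-sloping part at y* = 10.
TR = 45·10 = 450. TC = 383 + 250 = 633. Profit = 450 − 633 = -£183.
By producing, the firm covers all variable cost plus £200 of fixed cost; shutting down would lose the full £383.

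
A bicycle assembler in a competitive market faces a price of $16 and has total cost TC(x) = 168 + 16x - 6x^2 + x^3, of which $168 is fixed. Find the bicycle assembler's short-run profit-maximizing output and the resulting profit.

Profit = -$136 at x = 4

AVC = 16 - 6x + x^2; min AVC = $7 at x = 3. Since P = $16 ≥ min AVC, the firm produces.
With MC = 16 - 12x + 3x^2, P = MC on the upward-sloping part at x* = 4.
TR = 16·4 = 64. TC = 168 + 32 = 200. Profit = 64 − 200 = -$136.
By producing, the firm covers all variable cost plus $32 of fixed cost; shutting down would lose the full $168.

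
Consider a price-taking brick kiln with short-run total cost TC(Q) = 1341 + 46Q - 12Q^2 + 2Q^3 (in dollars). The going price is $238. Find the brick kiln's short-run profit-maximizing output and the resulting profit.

Profit = -$61 at Q = 8

AVC = 46 - 12Q + 2Q^2; min AVC = $28 at Q = 3. Since P = $238 ≥ min AVC, the firm produces.
With MC = 46 - 24Q + 6Q^2, P = MC on the upward-sloping part at Q* = 8.
TR = 238·8 = 1904. TC = 1341 + 624 = 1965. Profit = 1904 − 1965 = -$61.
By producing, the firm covers all variable cost plus $1280 of fixed cost; shutting down would lose the full $1341.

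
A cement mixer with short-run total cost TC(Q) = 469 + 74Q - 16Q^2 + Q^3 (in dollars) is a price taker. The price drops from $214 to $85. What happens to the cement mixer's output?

MC = 74 - 32Q + 3Q^2; the shutdown threshold is min AVC = $10 (at Q = 8).
With P = $214 above the shutdown price, P = MC gives Q = 14.
At P = $85 ≥ min AVC, set P = MC: Q = 11. The firm stays open but cuts output.

Output falls from 14 to 11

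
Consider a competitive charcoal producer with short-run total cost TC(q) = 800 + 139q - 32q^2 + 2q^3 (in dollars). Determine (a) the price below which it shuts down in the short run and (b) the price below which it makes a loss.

Shutdown price = $11; break-even price = $99

Shutdown price = min AVC. AVC = 139 - 32q + 2q^2, with vertex at q = 8 and minimum $11.
ATC = 800/q + 139 - 32q + 2q^2. Setting dATC/dq = −800/q^2 − 32 + 4q = 0 gives q = 10 (since 4·10^3 − 32·10^2 = 800).
min ATC = 800/10 + 139 − 32·10 + 2·10^2 = $99. That is the break-even price.
Between these two prices the firm operates at a loss; above $99 it earns a profit.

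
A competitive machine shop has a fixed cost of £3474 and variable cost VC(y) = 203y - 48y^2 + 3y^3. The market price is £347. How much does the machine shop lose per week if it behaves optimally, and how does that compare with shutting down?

AVC = 203 - 48y + 3y^2 has its minimum £11 at y = 8; price £347 clears that bar, so the firm operates.
MC = 203 - 96y + 9y^2. Setting P = MC and taking the root on the rising branch gives y* = 12.
TR = 347·12 = 4164. TC = 3474 + 708 = 4182. Profit = 4164 − 4182 = -£18.
By producing, the firm covers all variable cost plus £3456 of fixed cost; shutting down would lose the full £3474.

Profit = -£18 at y = 12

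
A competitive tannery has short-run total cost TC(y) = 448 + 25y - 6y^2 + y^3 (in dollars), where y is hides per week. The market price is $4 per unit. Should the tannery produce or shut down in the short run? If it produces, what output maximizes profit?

Strip out fixed cost: VC = 25y - 6y^2 + y^3. Then AVC = 25 - 6y + y^2 and MC = 25 - 12y + 3y^2.
AVC is minimized where dAVC/dy = -6 + 2y = 0, at y = 3; min AVC = 25 - 6·3 + 3^2 = $16.
P = $4 lies below min AVC = $16; no output level covers variable cost.
The firm minimizes its loss by shutting down and losing only its fixed cost of $448.

Shut down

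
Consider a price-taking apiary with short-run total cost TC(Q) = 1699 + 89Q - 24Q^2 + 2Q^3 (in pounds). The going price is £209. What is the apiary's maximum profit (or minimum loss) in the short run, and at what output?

Profit = -£99 at Q = 10

AVC = 89 - 24Q + 2Q^2; min AVC = £17 at Q = 6. Since P = £209 ≥ min AVC, the firm produces.
MC = 89 - 48Q + 6Q^2. Setting P = MC and taking the root on the rising branch gives Q* = 10.
TR = 209·10 = 2090. TC = 1699 + 490 = 2189. Profit = 2090 − 2189 = -£99.
That loss of £99 beats the £1699 the firm would lose by shutting down; producing recovers £1600 of fixed cost.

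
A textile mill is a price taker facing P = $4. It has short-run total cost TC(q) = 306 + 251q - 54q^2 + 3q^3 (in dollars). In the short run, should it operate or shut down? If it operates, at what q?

Shut down

Variable cost is VC = 251q - 54q^2 + 3q^3, so AVC = VC/q = 251 - 54q + 3q^2 and MC = dTC/dq = 251 - 108q + 9q^2.
The AVC parabola has its vertex at q = 54/6 = 9, where AVC = 251 - 54·9 + 3·9^2 = $8.
Since P = $4 < min AVC = $8, price fails to cover variable cost at any output.
Best response: produce nothing and absorb the $306 fixed cost.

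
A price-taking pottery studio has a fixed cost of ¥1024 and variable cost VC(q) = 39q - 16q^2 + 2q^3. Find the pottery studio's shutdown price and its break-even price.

AVC = 39 - 16q + 2q^2; minimized at q = 4, giving min AVC = ¥7. That is the shutdown price.
ATC = 1024/q + 39 - 16q + 2q^2. Setting dATC/dq = −1024/q^2 − 16 + 4q = 0 gives q = 8 (since 4·8^3 − 16·8^2 = 1024).
min ATC = 1024/8 + 39 − 16·8 + 2·8^2 = ¥167. That is the break-even price.
Between these two prices the firm operates at a loss; above ¥167 it earns a profit.

Shutdown price = ¥7; break-even price = ¥167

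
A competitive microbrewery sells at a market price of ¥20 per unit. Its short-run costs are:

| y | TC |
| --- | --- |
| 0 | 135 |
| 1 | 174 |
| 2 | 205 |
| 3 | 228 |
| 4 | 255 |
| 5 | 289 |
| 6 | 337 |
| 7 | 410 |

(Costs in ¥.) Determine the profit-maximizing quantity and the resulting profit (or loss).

y = 0 (shut down); profit = -¥135

Profit at each row (π = 20y − TC): y=0: -135; y=1: -154; y=2: -165; y=3: -168; y=4: -175; y=5: -189; y=6: -217; y=7: -270.
Profit is highest at y = 0. Equivalently, the lowest AVC in the table is 120/4 ≈ ¥30 at y = 4, and P = ¥20 falls below it — price never covers variable cost, so the firm shuts down and loses only its fixed cost.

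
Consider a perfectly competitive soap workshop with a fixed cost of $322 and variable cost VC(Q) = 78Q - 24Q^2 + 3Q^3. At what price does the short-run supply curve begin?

The shutdown price is the minimum of AVC. VC = 78Q - 24Q^2 + 3Q^3, so AVC = 78 - 24Q + 3Q^2.
At the minimum of AVC, MC = AVC. MC = 78 - 48Q + 9Q^2; setting MC = AVC gives 6Q^2 - 24Q = 0, so Q = 4. min AVC = 30.
For P < $30 the firm produces nothing.

$30 per unit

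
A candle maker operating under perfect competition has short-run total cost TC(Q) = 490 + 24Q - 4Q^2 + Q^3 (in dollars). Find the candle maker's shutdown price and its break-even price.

Shutdown price = $20; break-even price = $115

AVC = 24 - 4Q + Q^2; minimized at Q = 2, giving min AVC = $20. That is the shutdown price.
ATC = 490/Q + 24 - 4Q + Q^2. Setting dATC/dQ = −490/Q^2 − 4 + 2Q = 0 gives Q = 7 (since 2·7^3 − 4·7^2 = 490).
min ATC = 490/7 + 24 − 4·7 + 7^2 = $115. That is the break-even price.
Between these two prices the firm operates at a loss; above $115 it earns a profit.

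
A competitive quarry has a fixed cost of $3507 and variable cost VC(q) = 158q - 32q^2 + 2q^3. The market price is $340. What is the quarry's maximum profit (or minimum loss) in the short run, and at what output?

Profit = -$127 at q = 13

AVC = 158 - 32q + 2q^2 has its minimum $30 at q = 8; price $340 clears that bar, so the firm operates.
MC = 158 - 64q + 6q^2. Setting P = MC and taking the root on the rising branch gives q* = 13.
TR = 340·13 = 4420. TC = 3507 + 1040 = 4547. Profit = 4420 − 4547 = -$127.
Shutting down would mean losing the fixed cost of $3507, so operating at a loss of $127 is better by $3380.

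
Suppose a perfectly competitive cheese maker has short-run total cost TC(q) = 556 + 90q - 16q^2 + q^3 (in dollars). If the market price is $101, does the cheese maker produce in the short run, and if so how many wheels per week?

Strip out fixed cost: VC = 90q - 16q^2 + q^3. Then AVC = 90 - 16q + q^2 and MC = 90 - 32q + 3q^2.
The AVC parabola has its vertex at q = 16/2 = 8, where AVC = 90 - 16·8 + 8^2 = $26.
P = $101 exceeds min AVC = $26, so the firm stays open.
P = MC gives -11 - 32q + 3q^2 = 0, with roots -1/3 and 11. Take the larger (rising MC): q* = 11.
Check: AVC at q = 11 is $35 ≤ P, so revenue covers variable cost.
Profit = P·q − TC = 101·11 − 941 = $170.

Produce at q = 11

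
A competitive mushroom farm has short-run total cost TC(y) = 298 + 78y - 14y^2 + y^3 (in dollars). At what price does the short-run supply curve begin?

$29 per unit

The shutdown price is the minimum of AVC. VC = 78y - 14y^2 + y^3, so AVC = 78 - 14y + y^2.
dAVC/dy = -14 + 2y = 0 gives y = 7. min AVC = 78 - 14·7 + 7^2 = 29.
The firm shuts down for any P below $29.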